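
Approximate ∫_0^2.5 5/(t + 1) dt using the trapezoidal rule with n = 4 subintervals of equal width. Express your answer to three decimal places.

6.408

Δt = (2.5 − 0)/4 = 0.625.
f(0) = 5, f(0.625) = 40/13, f(1.25) = 20/9, f(1.875) = 40/23, f(2.5) = 10/7.
T_4 = (Δt/2)·[f(t_0) + 2f(t_1) + 2f(t_2) + 2f(t_3) + f(t_4)].
Sum ≈ 6.408.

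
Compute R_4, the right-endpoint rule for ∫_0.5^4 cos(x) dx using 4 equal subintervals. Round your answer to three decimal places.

Δx = (4 − 0.5)/4 = 0.875.
Right endpoints: 1.375, 2.25, 3.125, 4.
f(1.375) ≈ 0.195, f(2.25) ≈ -0.628, f(3.125) ≈ -1.000, f(4) ≈ -0.654.
Sum = Δx · [f(1.375) + f(2.25) + f(3.125) + f(4)].
Sum ≈ -1.826.

-1.826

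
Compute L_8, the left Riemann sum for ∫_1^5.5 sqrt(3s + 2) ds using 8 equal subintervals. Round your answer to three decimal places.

Δs = (5.5 − 1)/8 = 0.5625.
Left endpoints: 1, 1.5625, 2.125, 2.6875, 3.25, 3.8125, 4.375, 4.9375.
f(1) ≈ 2.236, f(1.5625) ≈ 2.586, f(2.125) ≈ 2.894, f(2.6875) ≈ 3.172, f(3.25) ≈ 3.428, f(3.8125) ≈ 3.666, f(4.375) ≈ 3.889, f(4.9375) ≈ 4.100.
Sum = Δs · [f(1) + f(1.5625) + f(2.125) + ...].
Sum ≈ 14.609.

14.609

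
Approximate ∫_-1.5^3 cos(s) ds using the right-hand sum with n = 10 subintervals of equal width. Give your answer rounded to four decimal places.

Δs = (3 − (-1.5))/10 = 0.45.
Right endpoints: -1.05, -0.6, -0.15, 0.3, 0.75, 1.2, 1.65, 2.1, 2.55, 3.
f(-1.05) ≈ 0.4976, f(-0.6) ≈ 0.8253, f(-0.15) ≈ 0.9888, f(0.3) ≈ 0.9553, f(0.75) ≈ 0.7317, f(1.2) ≈ 0.3624, f(1.65) ≈ -0.0791, f(2.1) ≈ -0.5048, f(2.55) ≈ -0.8301, f(3) ≈ -0.9900.
Sum = Δs · [f(-1.05) + f(-0.6) + f(-0.15) + ...].
Sum ≈ 0.8807.

0.8807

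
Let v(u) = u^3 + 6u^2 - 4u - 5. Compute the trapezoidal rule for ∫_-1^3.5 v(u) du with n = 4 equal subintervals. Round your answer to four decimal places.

Δu = (3.5 − (-1))/4 = 1.125.
v(-1) = 4, v(0.125) = -2767/512, v(1.25) = 1.328125, v(2.375) = 16763/512, v(3.5) = 97.375.
T_4 = (Δu/2)·[v(u_0) + 2v(u_1) + 2v(u_2) + 2v(u_3) + v(u_4)].
Sum ≈ 89.2705.

89.2705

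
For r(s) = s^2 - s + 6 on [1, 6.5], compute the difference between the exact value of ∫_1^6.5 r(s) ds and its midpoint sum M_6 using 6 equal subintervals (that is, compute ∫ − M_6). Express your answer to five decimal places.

0.38513

Exact integral: ∫_1^6.5 r(s) ds ≈ 103.5833333.
M_6 ≈ 103.1982060.
Error ≈ 103.5833333 − 103.1982060 ≈ 0.38513.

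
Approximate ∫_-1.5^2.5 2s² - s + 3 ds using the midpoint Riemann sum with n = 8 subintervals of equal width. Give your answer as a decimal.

22.5

Δs = (2.5 − (-1.5))/8 = 0.5.
Midpoints: -1.25, -0.75, -0.25, 0.25, 0.75, 1.25, 1.75, 2.25.
f(-1.25) = 7.375, f(-0.75) = 4.875, f(-0.25) = 3.375, f(0.25) = 2.875, f(0.75) = 3.375, f(1.25) = 4.875, f(1.75) = 7.375, f(2.25) = 10.875.
Sum = Δs · [f(-1.25) + f(-0.75) + f(-0.25) + ...].
Sum = 22.5.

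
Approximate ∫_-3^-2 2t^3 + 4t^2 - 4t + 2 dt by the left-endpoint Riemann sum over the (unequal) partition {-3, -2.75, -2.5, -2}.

2.2890625

Subinterval widths: 0.25, 0.25, 0.5.
Left endpoints: -3, -2.75, -2.5.
f(-3) = -4, f(-2.75) = 1.65625, f(-2.5) = 5.75.
Sum = Σ Δt_i · f(t_i).
Sum = 2.2890625.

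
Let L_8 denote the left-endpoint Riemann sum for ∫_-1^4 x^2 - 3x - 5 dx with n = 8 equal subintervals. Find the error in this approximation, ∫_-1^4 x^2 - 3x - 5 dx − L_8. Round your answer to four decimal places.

-0.3255

Exact integral: ∫_-1^4 f(x) dx ≈ -25.833333.
L_8 = -25.5078125.
Error ≈ -25.833333 − (-25.5078125) ≈ -0.3255.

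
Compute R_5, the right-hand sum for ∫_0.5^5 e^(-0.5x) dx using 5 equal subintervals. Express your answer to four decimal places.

1.1033

Δx = (5 − 0.5)/5 = 0.9.
Right endpoints: 1.4, 2.3, 3.2, 4.1, 5.
f(1.4) ≈ 0.4966, f(2.3) ≈ 0.3166, f(3.2) ≈ 0.2019, f(4.1) ≈ 0.1287, f(5) ≈ 0.0821.
Sum = Δx · [f(1.4) + f(2.3) + f(3.2) + f(4.1) + f(5)].
Sum ≈ 1.1033.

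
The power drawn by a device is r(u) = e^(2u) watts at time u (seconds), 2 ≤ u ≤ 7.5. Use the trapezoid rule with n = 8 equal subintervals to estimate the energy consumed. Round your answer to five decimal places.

1884231.69228

Δu = (7.5 − 2)/8 = 0.6875.
r(2) ≈ 54.59815, r(2.6875) ≈ 215.93987, r(3.375) ≈ 854.05876, r(4.0625) ≈ 3377.86793, r(4.75) ≈ 13359.72683, r(5.4375) ≈ 52838.74461, r(6.125) ≈ 208981.28887, r(6.8125) ≈ 826537.03113, r(7.5) ≈ 3269017.37247.
T_8 = (Δu/2)·[r(u_0) + 2r(u_1) + ... + 2r(u_{7}) + r(u_8)].
Sum ≈ 1884231.69228.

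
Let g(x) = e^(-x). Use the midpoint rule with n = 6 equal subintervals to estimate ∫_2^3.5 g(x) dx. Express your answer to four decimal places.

Δx = (3.5 − 2)/6 = 0.25.
Midpoints: 2.125, 2.375, 2.625, 2.875, 3.125, 3.375.
g(2.125) ≈ 0.1194, g(2.375) ≈ 0.0930, g(2.625) ≈ 0.0724, g(2.875) ≈ 0.0564, g(3.125) ≈ 0.0439, g(3.375) ≈ 0.0342.
Sum = Δx · [g(2.125) + g(2.375) + g(2.625) + ...].
Sum ≈ 0.1049.

0.1049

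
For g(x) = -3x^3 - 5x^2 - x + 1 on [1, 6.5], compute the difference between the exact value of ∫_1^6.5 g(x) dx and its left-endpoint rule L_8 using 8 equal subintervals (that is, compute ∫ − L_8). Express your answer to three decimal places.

Exact integral: ∫_1^6.5 g(x) dx ≈ -1809.21354.
L_8 ≈ -1471.03784.
Error ≈ -1809.21354 − (-1471.03784) ≈ -338.176.

-338.176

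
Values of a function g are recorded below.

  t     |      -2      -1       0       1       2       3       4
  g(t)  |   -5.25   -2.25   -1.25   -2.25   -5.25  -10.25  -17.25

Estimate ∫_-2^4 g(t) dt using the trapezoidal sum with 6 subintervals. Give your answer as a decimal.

-32.5

Δt = 1.
T_6 = (1/2)·[(-5.25) + 2·(-2.25) + 2·(-1.25) + 2·(-2.25) + 2·(-5.25) + 2·(-10.25) + (-17.25)] = -32.5.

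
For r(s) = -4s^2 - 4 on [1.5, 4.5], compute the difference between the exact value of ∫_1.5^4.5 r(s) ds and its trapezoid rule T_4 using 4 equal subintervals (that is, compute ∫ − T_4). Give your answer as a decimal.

1.125

Exact integral: ∫_1.5^4.5 r(s) ds = -129.
T_4 = -130.125.
Error = -129 − (-130.125) = 1.125.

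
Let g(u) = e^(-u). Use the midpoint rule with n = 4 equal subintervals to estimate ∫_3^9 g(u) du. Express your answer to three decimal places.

Δu = (9 − 3)/4 = 1.5.
Midpoints: 3.75, 5.25, 6.75, 8.25.
g(3.75) ≈ 0.024, g(5.25) ≈ 0.005, g(6.75) ≈ 0.001, g(8.25) ≈ 0.000.
Sum = Δu · [g(3.75) + g(5.25) + g(6.75) + g(8.25)].
Sum ≈ 0.045.

0.045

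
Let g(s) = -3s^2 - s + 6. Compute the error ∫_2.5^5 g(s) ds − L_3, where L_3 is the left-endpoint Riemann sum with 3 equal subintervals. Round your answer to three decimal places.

-23.611

Exact integral: ∫_2.5^5 g(s) ds = -103.75.
L_3 ≈ -80.13889.
Error ≈ -103.75 − (-80.13889) ≈ -23.611.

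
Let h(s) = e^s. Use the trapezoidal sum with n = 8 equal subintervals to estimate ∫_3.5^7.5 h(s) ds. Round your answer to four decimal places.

1811.7514

Δs = (7.5 − 3.5)/8 = 0.5.
h(3.5) ≈ 33.1155, h(4) ≈ 54.5982, h(4.5) ≈ 90.0171, h(5) ≈ 148.4132, h(5.5) ≈ 244.6919, h(6) ≈ 403.4288, h(6.5) ≈ 665.1416, h(7) ≈ 1096.6332, h(7.5) ≈ 1808.0424.
T_8 = (Δs/2)·[h(s_0) + 2h(s_1) + ... + 2h(s_{7}) + h(s_8)].
Sum ≈ 1811.7514.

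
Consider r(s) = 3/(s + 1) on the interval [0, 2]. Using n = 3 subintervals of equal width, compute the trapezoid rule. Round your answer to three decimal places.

3.390

Δs = (2 − 0)/3 = 2/3.
r(0) = 3, r(2/3) = 1.8, r(4/3) = 9/7, r(2) = 1.
T_3 = (Δs/2)·[r(s_0) + 2r(s_1) + 2r(s_2) + r(s_3)].
Sum ≈ 3.390.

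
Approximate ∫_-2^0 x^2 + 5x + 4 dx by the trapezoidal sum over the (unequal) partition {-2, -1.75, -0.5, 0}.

Subinterval widths: 0.25, 1.25, 0.5.
f(-2) = -2, f(-1.75) = -1.6875, f(-0.5) = 1.75, f(0) = 4.
On each subinterval the trapezoid contributes (Δx_i/2)·[f(x_{i-1}) + f(x_i)].
Sum = 1.015625.

1.015625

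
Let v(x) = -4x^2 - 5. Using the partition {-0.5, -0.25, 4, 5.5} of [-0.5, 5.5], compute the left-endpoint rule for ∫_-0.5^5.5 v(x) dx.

-127.3125

Subinterval widths: 0.25, 4.25, 1.5.
Left endpoints: -0.5, -0.25, 4.
v(-0.5) = -6, v(-0.25) = -5.25, v(4) = -69.
Sum = Σ Δx_i · v(x_i).
Sum = -127.3125.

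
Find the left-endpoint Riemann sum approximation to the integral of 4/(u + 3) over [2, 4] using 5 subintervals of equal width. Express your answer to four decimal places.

Δu = (4 − 2)/5 = 0.4.
Left endpoints: 2, 2.4, 2.8, 3.2, 3.6.
f(2) = 0.8, f(2.4) = 20/27, f(2.8) = 20/29, f(3.2) = 20/31, f(3.6) = 20/33.
Sum = Δu · [f(2) + f(2.4) + f(2.8) + f(3.2) + f(3.6)].
Sum ≈ 1.3926.

1.3926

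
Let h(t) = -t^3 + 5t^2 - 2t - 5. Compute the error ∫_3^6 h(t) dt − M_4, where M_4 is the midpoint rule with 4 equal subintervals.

-1.1953125

Exact integral: ∫_3^6 h(t) dt = -30.75.
M_4 = -29.5546875.
Error = -30.75 − (-29.5546875) = -1.1953125.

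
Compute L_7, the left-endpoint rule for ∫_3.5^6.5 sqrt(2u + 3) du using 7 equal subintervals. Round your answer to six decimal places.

Δu = (6.5 − 3.5)/7 = 3/7.
Left endpoints: 3.5, 55/14, 61/14, 67/14, 73/14, 79/14, 85/14.
f(3.5) ≈ 3.162278, f(55/14) ≈ 3.295018, f(61/14) ≈ 3.422614, f(67/14) ≈ 3.545621, f(73/14) ≈ 3.664502, f(79/14) ≈ 3.779645, f(85/14) ≈ 3.891382.
Sum = Δu · [f(3.5) + f(55/14) + f(61/14) + ...].
Sum ≈ 10.611882.

10.611882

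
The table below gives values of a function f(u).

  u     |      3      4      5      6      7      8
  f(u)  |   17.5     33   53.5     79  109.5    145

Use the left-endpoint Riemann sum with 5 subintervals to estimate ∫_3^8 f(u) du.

292.5

Δu = 1.
Sum = 1·[17.5 + 33 + 53.5 + 79 + 109.5] = 292.5.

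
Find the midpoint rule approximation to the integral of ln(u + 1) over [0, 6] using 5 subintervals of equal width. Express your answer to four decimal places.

7.6690

Δu = (6 − 0)/5 = 1.2.
Midpoints: 0.6, 1.8, 3, 4.2, 5.4.
f(0.6) ≈ 0.4700, f(1.8) ≈ 1.0296, f(3) ≈ 1.3863, f(4.2) ≈ 1.6487, f(5.4) ≈ 1.8563.
Sum = Δu · [f(0.6) + f(1.8) + f(3) + f(4.2) + f(5.4)].
Sum ≈ 7.6690.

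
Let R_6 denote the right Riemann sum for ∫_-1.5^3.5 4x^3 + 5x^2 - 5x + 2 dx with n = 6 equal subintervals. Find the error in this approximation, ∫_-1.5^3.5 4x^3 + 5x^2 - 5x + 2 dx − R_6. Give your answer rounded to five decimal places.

-97.33796

Exact integral: ∫_-1.5^3.5 f(x) dx ≈ 207.0833333.
R_6 ≈ 304.4212963.
Error ≈ 207.0833333 − 304.4212963 ≈ -97.33796.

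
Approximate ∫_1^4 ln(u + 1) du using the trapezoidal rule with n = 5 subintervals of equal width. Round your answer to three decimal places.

Δu = (4 − 1)/5 = 0.6.
f(1) ≈ 0.693, f(1.6) ≈ 0.956, f(2.2) ≈ 1.163, f(2.8) ≈ 1.335, f(3.4) ≈ 1.482, f(4) ≈ 1.609.
T_5 = (Δu/2)·[f(u_0) + 2f(u_1) + ... + 2f(u_{4}) + f(u_5)].
Sum ≈ 3.652.

3.652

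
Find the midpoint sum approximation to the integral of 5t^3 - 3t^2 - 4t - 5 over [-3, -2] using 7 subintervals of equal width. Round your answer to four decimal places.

-95.1811

Δt = (-2 − (-3))/7 = 1/7.
Midpoints: -41/14, -39/14, -37/14, -2.5, -33/14, -31/14, -29/14.
f(-41/14) = -396783/2744, f(-39/14) = -343621/2744, f(-37/14) = -295475/2744, f(-2.5) = -91.875, f(-33/14) = -213271/2744, f(-31/14) = -178733/2744, f(-29/14) = -148251/2744.
Sum = Δt · [f(-41/14) + f(-39/14) + f(-37/14) + ...].
Sum ≈ -95.1811.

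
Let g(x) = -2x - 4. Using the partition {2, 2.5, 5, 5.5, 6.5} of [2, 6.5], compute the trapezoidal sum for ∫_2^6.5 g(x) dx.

-56.25

Subinterval widths: 0.5, 2.5, 0.5, 1.
g(2) = -8, g(2.5) = -9, g(5) = -14, g(5.5) = -15, g(6.5) = -17.
On each subinterval the trapezoid contributes (Δx_i/2)·[g(x_{i-1}) + g(x_i)].
Sum = -56.25.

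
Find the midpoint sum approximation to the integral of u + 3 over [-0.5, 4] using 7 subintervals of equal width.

21.375

Δu = (4 − (-0.5))/7 = 9/14.
Midpoints: -5/28, 13/28, 31/28, 1.75, 67/28, 85/28, 103/28.
f(-5/28) = 79/28, f(13/28) = 97/28, f(31/28) = 115/28, f(1.75) = 4.75, f(67/28) = 151/28, f(85/28) = 169/28, f(103/28) = 187/28.
Sum = Δu · [f(-5/28) + f(13/28) + f(31/28) + ...].
Sum = 21.375.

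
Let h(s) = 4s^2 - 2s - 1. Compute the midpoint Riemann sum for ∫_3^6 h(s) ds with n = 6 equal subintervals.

221.75

Δs = (6 − 3)/6 = 0.5.
Midpoints: 3.25, 3.75, 4.25, 4.75, 5.25, 5.75.
h(3.25) = 34.75, h(3.75) = 47.75, h(4.25) = 62.75, h(4.75) = 79.75, h(5.25) = 98.75, h(5.75) = 119.75.
Sum = Δs · [h(3.25) + h(3.75) + h(4.25) + ...].
Sum = 221.75.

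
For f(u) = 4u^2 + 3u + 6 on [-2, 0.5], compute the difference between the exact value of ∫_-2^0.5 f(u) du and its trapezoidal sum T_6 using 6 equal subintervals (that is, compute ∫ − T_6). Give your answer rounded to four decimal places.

Exact integral: ∫_-2^0.5 f(u) du ≈ 20.208333.
T_6 ≈ 20.497685.
Error ≈ 20.208333 − 20.497685 ≈ -0.2894.

-0.2894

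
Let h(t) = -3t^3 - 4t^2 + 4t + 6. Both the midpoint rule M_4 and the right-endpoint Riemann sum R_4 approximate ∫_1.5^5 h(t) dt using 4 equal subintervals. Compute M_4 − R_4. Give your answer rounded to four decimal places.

M_4 ≈ -553.194824.
R_4 ≈ -768.790039.
M_4 − R_4 ≈ 215.5952.

215.5952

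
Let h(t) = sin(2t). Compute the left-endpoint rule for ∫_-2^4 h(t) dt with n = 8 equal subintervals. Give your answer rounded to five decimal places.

-0.29175

Δt = (4 − (-2))/8 = 0.75.
Left endpoints: -2, -1.25, -0.5, 0.25, 1, 1.75, 2.5, 3.25.
h(-2) ≈ 0.75680, h(-1.25) ≈ -0.59847, h(-0.5) ≈ -0.84147, h(0.25) ≈ 0.47943, h(1) ≈ 0.90930, h(1.75) ≈ -0.35078, h(2.5) ≈ -0.95892, h(3.25) ≈ 0.21512.
Sum = Δt · [h(-2) + h(-1.25) + h(-0.5) + ...].
Sum ≈ -0.29175.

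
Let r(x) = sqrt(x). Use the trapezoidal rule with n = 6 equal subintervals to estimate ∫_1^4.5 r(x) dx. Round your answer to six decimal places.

5.689855

Δx = (4.5 − 1)/6 = 7/12.
r(1) ≈ 1.000000, r(19/12) ≈ 1.258306, r(13/6) ≈ 1.471960, r(2.75) ≈ 1.658312, r(10/3) ≈ 1.825742, r(47/12) ≈ 1.979057, r(4.5) ≈ 2.121320.
T_6 = (Δx/2)·[r(x_0) + 2r(x_1) + ... + 2r(x_{5}) + r(x_6)].
Sum ≈ 5.689855.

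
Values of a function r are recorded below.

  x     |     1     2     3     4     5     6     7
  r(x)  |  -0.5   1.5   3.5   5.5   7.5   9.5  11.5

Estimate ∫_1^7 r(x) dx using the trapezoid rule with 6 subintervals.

Δx = 1.
T_6 = (1/2)·[(-0.5) + 2·1.5 + 2·3.5 + 2·5.5 + 2·7.5 + 2·9.5 + 11.5] = 33.

33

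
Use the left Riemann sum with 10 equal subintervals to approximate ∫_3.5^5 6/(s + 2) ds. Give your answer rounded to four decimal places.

1.4646

Δs = (5 − 3.5)/10 = 0.15.
Left endpoints: 3.5, 3.65, 3.8, 3.95, 4.1, 4.25, 4.4, 4.55, 4.7, 4.85.
f(3.5) = 12/11, f(3.65) = 120/113, f(3.8) = 30/29, f(3.95) = 120/119, f(4.1) = 60/61, f(4.25) = 0.96, f(4.4) = 0.9375, f(4.55) = 120/131, f(4.7) = 60/67, f(4.85) = 120/137.
Sum = Δs · [f(3.5) + f(3.65) + f(3.8) + ...].
Sum ≈ 1.4646.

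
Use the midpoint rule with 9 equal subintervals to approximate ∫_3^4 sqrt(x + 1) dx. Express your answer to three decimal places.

2.120

Δx = (4 − 3)/9 = 1/9.
Midpoints: 55/18, 19/6, 59/18, 61/18, 3.5, 65/18, 67/18, 23/6, 71/18.
f(55/18) ≈ 2.014, f(19/6) ≈ 2.041, f(59/18) ≈ 2.068, f(61/18) ≈ 2.095, f(3.5) ≈ 2.121, f(65/18) ≈ 2.147, f(67/18) ≈ 2.173, f(23/6) ≈ 2.198, f(71/18) ≈ 2.224.
Sum = Δx · [f(55/18) + f(19/6) + f(59/18) + ...].
Sum ≈ 2.120.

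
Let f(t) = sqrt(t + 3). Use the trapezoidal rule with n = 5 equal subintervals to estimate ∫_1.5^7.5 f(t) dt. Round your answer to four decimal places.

Δt = (7.5 − 1.5)/5 = 1.2.
f(1.5) ≈ 2.1213, f(2.7) ≈ 2.3875, f(3.9) ≈ 2.6268, f(5.1) ≈ 2.8460, f(6.3) ≈ 3.0496, f(7.5) ≈ 3.2404.
T_5 = (Δt/2)·[f(t_0) + 2f(t_1) + ... + 2f(t_{4}) + f(t_5)].
Sum ≈ 16.3089.

16.3089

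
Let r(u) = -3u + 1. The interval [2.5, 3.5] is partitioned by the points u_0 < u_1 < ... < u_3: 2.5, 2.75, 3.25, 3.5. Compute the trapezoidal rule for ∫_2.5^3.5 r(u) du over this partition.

-8

Subinterval widths: 0.25, 0.5, 0.25.
r(2.5) = -6.5, r(2.75) = -7.25, r(3.25) = -8.75, r(3.5) = -9.5.
On each subinterval the trapezoid contributes (Δu_i/2)·[r(u_{i-1}) + r(u_i)].
Sum = -8.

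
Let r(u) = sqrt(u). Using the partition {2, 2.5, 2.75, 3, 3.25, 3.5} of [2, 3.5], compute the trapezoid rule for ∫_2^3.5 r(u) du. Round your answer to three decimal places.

2.479

Subinterval widths: 0.5, 0.25, 0.25, 0.25, 0.25.
r(2) ≈ 1.414, r(2.5) ≈ 1.581, r(2.75) ≈ 1.658, r(3) ≈ 1.732, r(3.25) ≈ 1.803, r(3.5) ≈ 1.871.
On each subinterval the trapezoid contributes (Δu_i/2)·[r(u_{i-1}) + r(u_i)].
Sum ≈ 2.479.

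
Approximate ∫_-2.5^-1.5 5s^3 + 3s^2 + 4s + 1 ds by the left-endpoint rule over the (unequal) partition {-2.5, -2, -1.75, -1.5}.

Subinterval widths: 0.5, 0.25, 0.25.
Left endpoints: -2.5, -2, -1.75.
f(-2.5) = -68.375, f(-2) = -35, f(-1.75) = -23.609375.
Sum = Σ Δs_i · f(s_i).
Sum = -48.83984375.

-48.83984375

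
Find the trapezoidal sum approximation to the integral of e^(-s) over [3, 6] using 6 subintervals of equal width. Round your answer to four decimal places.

Δs = (6 − 3)/6 = 0.5.
f(3) ≈ 0.0498, f(3.5) ≈ 0.0302, f(4) ≈ 0.0183, f(4.5) ≈ 0.0111, f(5) ≈ 0.0067, f(5.5) ≈ 0.0041, f(6) ≈ 0.0025.
T_6 = (Δs/2)·[f(s_0) + 2f(s_1) + ... + 2f(s_{5}) + f(s_6)].
Sum ≈ 0.0483.

0.0483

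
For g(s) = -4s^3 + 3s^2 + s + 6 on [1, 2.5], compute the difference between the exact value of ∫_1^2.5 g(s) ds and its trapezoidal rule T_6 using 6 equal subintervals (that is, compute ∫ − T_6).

0.28125

Exact integral: ∫_1^2.5 g(s) ds = -11.8125.
T_6 = -12.09375.
Error = -11.8125 − (-12.09375) = 0.28125.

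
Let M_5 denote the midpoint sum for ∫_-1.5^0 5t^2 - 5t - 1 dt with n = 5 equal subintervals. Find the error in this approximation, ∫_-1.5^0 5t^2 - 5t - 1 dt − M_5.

Exact integral: ∫_-1.5^0 f(t) dt = 9.75.
M_5 = 9.69375.
Error = 9.75 − 9.69375 = 0.05625.

0.05625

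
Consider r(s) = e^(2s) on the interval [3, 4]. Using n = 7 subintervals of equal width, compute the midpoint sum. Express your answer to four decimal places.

Δs = (4 − 3)/7 = 1/7.
Midpoints: 43/14, 45/14, 47/14, 3.5, 51/14, 53/14, 55/14.
r(43/14) ≈ 465.3813, r(45/14) ≈ 619.2886, r(47/14) ≈ 824.0949, r(3.5) ≈ 1096.6332, r(51/14) ≈ 1459.3031, r(53/14) ≈ 1941.9125, r(55/14) ≈ 2584.1266.
Sum = Δs · [r(43/14) + r(45/14) + r(47/14) + ...].
Sum ≈ 1284.3915.

1284.3915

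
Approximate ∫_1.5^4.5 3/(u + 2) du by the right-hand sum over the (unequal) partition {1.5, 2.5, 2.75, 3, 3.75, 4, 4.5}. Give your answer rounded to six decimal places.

1.721635

Subinterval widths: 1, 0.25, 0.25, 0.75, 0.25, 0.5.
Right endpoints: 2.5, 2.75, 3, 3.75, 4, 4.5.
f(2.5) = 2/3, f(2.75) = 12/19, f(3) = 0.6, f(3.75) = 12/23, f(4) = 0.5, f(4.5) = 6/13.
Sum = Σ Δu_i · f(u_i).
Sum ≈ 1.721635.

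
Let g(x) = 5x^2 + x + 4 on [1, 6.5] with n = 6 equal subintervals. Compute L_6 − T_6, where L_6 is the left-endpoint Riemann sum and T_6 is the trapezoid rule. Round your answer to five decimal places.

-97.05208

L_6 ≈ 405.4658565.
T_6 ≈ 502.5179398.
L_6 − T_6 ≈ -97.05208.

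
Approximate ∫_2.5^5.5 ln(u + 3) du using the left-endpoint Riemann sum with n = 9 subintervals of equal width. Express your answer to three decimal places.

Δu = (5.5 − 2.5)/9 = 1/3.
Left endpoints: 2.5, 17/6, 19/6, 3.5, 23/6, 25/6, 4.5, 29/6, 31/6.
f(2.5) ≈ 1.705, f(17/6) ≈ 1.764, f(19/6) ≈ 1.819, f(3.5) ≈ 1.872, f(23/6) ≈ 1.922, f(25/6) ≈ 1.969, f(4.5) ≈ 2.015, f(29/6) ≈ 2.058, f(31/6) ≈ 2.100.
Sum = Δu · [f(2.5) + f(17/6) + f(19/6) + ...].
Sum ≈ 5.741.

5.741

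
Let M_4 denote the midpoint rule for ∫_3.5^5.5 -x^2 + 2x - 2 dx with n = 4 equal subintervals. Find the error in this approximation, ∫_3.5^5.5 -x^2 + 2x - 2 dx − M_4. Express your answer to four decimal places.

Exact integral: ∫_3.5^5.5 f(x) dx ≈ -27.166667.
M_4 = -27.125.
Error ≈ -27.166667 − (-27.125) ≈ -0.0417.

-0.0417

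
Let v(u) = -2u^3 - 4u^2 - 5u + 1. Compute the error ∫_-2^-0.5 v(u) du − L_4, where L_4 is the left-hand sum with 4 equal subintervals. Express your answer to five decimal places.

-1.66992

Exact integral: ∫_-2^-0.5 v(u) du = 8.34375.
L_4 ≈ 10.0136719.
Error ≈ 8.34375 − 10.0136719 ≈ -1.66992.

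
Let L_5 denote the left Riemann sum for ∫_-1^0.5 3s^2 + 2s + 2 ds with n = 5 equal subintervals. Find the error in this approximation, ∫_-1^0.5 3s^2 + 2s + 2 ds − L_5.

Exact integral: ∫_-1^0.5 f(s) ds = 3.375.
L_5 = 3.33.
Error = 3.375 − 3.33 = 0.045.

0.045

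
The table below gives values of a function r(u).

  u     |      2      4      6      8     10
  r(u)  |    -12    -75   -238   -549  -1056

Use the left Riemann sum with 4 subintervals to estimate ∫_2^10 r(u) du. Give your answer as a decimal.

-1748

Δu = 2.
Sum = 2·[(-12) + (-75) + (-238) + (-549)] = -1748.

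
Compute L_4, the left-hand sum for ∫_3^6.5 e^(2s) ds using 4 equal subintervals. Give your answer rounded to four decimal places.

Δs = (6.5 − 3)/4 = 0.875.
Left endpoints: 3, 3.875, 4.75, 5.625.
f(3) ≈ 403.4288, f(3.875) ≈ 2321.5724, f(4.75) ≈ 13359.7268, f(5.625) ≈ 76879.9198.
Sum = Δs · [f(3) + f(3.875) + f(4.75) + f(5.625)].
Sum ≈ 81344.0668.

81344.0668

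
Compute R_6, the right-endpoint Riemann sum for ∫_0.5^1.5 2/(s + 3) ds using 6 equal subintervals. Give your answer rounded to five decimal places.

Δs = (1.5 − 0.5)/6 = 1/6.
Right endpoints: 2/3, 5/6, 1, 7/6, 4/3, 1.5.
f(2/3) = 6/11, f(5/6) = 12/23, f(1) = 0.5, f(7/6) = 0.48, f(4/3) = 6/13, f(1.5) = 4/9.
Sum = Δs · [f(2/3) + f(5/6) + f(1) + ...].
Sum ≈ 0.49220.

0.49220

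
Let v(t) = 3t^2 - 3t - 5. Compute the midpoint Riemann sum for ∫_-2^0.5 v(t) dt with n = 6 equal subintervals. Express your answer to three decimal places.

Δt = (0.5 − (-2))/6 = 5/12.
Midpoints: -43/24, -1.375, -23/24, -13/24, -0.125, 7/24.
v(-43/24) = 1921/192, v(-1.375) = 4.796875, v(-23/24) = 121/192, v(-13/24) = -479/192, v(-0.125) = -4.578125, v(7/24) = -1079/192.
Sum = Δt · [v(-43/24) + v(-1.375) + v(-23/24) + ...].
Sum ≈ 1.141.

1.141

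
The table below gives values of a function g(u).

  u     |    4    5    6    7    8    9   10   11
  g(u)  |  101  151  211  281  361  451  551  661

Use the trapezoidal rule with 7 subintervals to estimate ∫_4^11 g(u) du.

2387

Δu = 1.
T_7 = (1/2)·[101 + 2·151 + 2·211 + 2·281 + 2·361 + 2·451 + 2·551 + 661] = 2387.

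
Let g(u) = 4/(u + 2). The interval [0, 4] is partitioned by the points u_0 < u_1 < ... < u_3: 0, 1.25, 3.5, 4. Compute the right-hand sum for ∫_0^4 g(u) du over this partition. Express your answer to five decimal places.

Subinterval widths: 1.25, 2.25, 0.5.
Right endpoints: 1.25, 3.5, 4.
g(1.25) = 16/13, g(3.5) = 8/11, g(4) = 2/3.
Sum = Σ Δu_i · g(u_i).
Sum ≈ 3.50816.

3.50816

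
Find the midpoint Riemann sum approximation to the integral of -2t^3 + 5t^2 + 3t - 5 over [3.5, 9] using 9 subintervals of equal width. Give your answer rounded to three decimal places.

Δt = (9 − 3.5)/9 = 11/18.
Midpoints: 137/36, 53/12, 181/36, 203/36, 6.25, 247/36, 269/36, 97/12, 313/36.
f(137/36) = -732455/23328, f(53/12) = -57479/864, f(181/36) = -2746027/23328, f(203/36) = -4378625/23328, f(6.25) = -279.21875, f(247/36) = -9214885/23328, f(269/36) = -12546323/23328, f(97/12) = -613771/864, f(313/36) = -21355255/23328.
Sum = Δt · [f(137/36) + f(53/12) + f(181/36) + ...].
Sum ≈ -1980.739.

-1980.739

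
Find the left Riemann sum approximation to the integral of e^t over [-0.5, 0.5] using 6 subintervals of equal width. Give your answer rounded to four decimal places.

0.9578

Δt = (0.5 − (-0.5))/6 = 1/6.
Left endpoints: -0.5, -1/3, -1/6, 0, 1/6, 1/3.
f(-0.5) ≈ 0.6065, f(-1/3) ≈ 0.7165, f(-1/6) ≈ 0.8465, f(0) ≈ 1.0000, f(1/6) ≈ 1.1814, f(1/3) ≈ 1.3956.
Sum = Δt · [f(-0.5) + f(-1/3) + f(-1/6) + ...].
Sum ≈ 0.9578.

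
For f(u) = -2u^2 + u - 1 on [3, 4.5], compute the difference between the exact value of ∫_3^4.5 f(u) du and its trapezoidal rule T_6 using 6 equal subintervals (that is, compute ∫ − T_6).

Exact integral: ∫_3^4.5 f(u) du = -38.625.
T_6 = -38.65625.
Error = -38.625 − (-38.65625) = 0.03125.

0.03125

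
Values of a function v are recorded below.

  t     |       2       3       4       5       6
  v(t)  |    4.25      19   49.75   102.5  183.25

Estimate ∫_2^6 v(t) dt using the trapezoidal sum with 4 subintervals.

265

Δt = 1.
T_4 = (1/2)·[4.25 + 2·19 + 2·49.75 + 2·102.5 + 183.25] = 265.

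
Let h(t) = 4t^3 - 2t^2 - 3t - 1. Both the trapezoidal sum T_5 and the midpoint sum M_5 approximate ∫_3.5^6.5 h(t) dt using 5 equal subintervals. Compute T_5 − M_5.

T_5 = 1442.94.
M_5 = 1427.28.
T_5 − M_5 = 15.66.

15.66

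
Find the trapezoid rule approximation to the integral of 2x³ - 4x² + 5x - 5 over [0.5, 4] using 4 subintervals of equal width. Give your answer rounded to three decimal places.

68.920

Δx = (4 − 0.5)/4 = 0.875.
f(0.5) = -3.25, f(1.375) = -0.48828125, f(2.25) = 8.78125, f(3.125) = 32.59765625, f(4) = 79.
T_4 = (Δx/2)·[f(x_0) + 2f(x_1) + 2f(x_2) + 2f(x_3) + f(x_4)].
Sum ≈ 68.920.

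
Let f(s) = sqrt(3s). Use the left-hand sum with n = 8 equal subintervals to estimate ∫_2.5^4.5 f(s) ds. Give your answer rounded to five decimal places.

Δs = (4.5 − 2.5)/8 = 0.25.
Left endpoints: 2.5, 2.75, 3, 3.25, 3.5, 3.75, 4, 4.25.
f(2.5) ≈ 2.73861, f(2.75) ≈ 2.87228, f(3) ≈ 3.00000, f(3.25) ≈ 3.12250, f(3.5) ≈ 3.24037, f(3.75) ≈ 3.35410, f(4) ≈ 3.46410, f(4.25) ≈ 3.57071.
Sum = Δs · [f(2.5) + f(2.75) + f(3) + ...].
Sum ≈ 6.34067.

6.34067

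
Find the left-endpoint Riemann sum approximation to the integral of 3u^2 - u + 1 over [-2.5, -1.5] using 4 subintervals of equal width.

Δu = (-1.5 − (-2.5))/4 = 0.25.
Left endpoints: -2.5, -2.25, -2, -1.75.
f(-2.5) = 22.25, f(-2.25) = 18.4375, f(-2) = 15, f(-1.75) = 11.9375.
Sum = Δu · [f(-2.5) + f(-2.25) + f(-2) + f(-1.75)].
Sum = 16.90625.

16.90625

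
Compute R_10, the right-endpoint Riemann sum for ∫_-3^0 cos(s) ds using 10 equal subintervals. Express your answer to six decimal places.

Δs = (0 − (-3))/10 = 0.3.
Right endpoints: -2.7, -2.4, -2.1, -1.8, -1.5, -1.2, -0.9, -0.6, -0.3, 0.
f(-2.7) ≈ -0.904072, f(-2.4) ≈ -0.737394, f(-2.1) ≈ -0.504846, f(-1.8) ≈ -0.227202, f(-1.5) ≈ 0.070737, f(-1.2) ≈ 0.362358, f(-0.9) ≈ 0.621610, f(-0.6) ≈ 0.825336, f(-0.3) ≈ 0.955336, f(0) ≈ 1.000000.
Sum = Δs · [f(-2.7) + f(-2.4) + f(-2.1) + ...].
Sum ≈ 0.438559.

0.438559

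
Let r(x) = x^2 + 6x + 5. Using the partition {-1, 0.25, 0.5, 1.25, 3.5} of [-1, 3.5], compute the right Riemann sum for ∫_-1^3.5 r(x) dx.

106.875

Subinterval widths: 1.25, 0.25, 0.75, 2.25.
Right endpoints: 0.25, 0.5, 1.25, 3.5.
r(0.25) = 6.5625, r(0.5) = 8.25, r(1.25) = 14.0625, r(3.5) = 38.25.
Sum = Σ Δx_i · r(x_i).
Sum = 106.875.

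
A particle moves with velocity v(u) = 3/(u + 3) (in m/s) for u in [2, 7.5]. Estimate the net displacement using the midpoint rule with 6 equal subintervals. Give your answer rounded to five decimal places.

2.22259

Δu = (7.5 − 2)/6 = 11/12.
Midpoints: 59/24, 3.375, 103/24, 125/24, 6.125, 169/24.
v(59/24) = 72/131, v(3.375) = 8/17, v(103/24) = 72/175, v(125/24) = 72/197, v(6.125) = 24/73, v(169/24) = 72/241.
Sum = Δu · [v(59/24) + v(3.375) + v(103/24) + ...].
Sum ≈ 2.22259.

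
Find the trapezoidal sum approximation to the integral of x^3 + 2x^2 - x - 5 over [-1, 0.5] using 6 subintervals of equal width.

-6.58984375

Δx = (0.5 − (-1))/6 = 0.25.
f(-1) = -3, f(-0.75) = -3.546875, f(-0.5) = -4.125, f(-0.25) = -4.640625, f(0) = -5, f(0.25) = -5.109375, f(0.5) = -4.875.
T_6 = (Δx/2)·[f(x_0) + 2f(x_1) + ... + 2f(x_{5}) + f(x_6)].
Sum = -6.58984375.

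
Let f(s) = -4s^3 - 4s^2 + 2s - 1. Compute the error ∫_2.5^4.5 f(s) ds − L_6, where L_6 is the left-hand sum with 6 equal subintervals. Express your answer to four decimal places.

Exact integral: ∫_2.5^4.5 f(s) ds ≈ -459.666667.
L_6 ≈ -402.370370.
Error ≈ -459.666667 − (-402.370370) ≈ -57.2963.

-57.2963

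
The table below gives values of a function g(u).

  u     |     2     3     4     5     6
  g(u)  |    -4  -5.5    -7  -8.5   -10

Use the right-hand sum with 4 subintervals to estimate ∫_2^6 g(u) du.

Δu = 1.
Sum = 1·[(-5.5) + (-7) + (-8.5) + (-10)] = -31.

-31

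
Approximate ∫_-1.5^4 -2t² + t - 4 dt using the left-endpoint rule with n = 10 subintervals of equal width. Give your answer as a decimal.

Δt = (4 − (-1.5))/10 = 0.55.
Left endpoints: -1.5, -0.95, -0.4, 0.15, 0.7, 1.25, 1.8, 2.35, 2.9, 3.45.
f(-1.5) = -10, f(-0.95) = -6.755, f(-0.4) = -4.72, f(0.15) = -3.895, f(0.7) = -4.28, f(1.25) = -5.875, f(1.8) = -8.68, f(2.35) = -12.695, f(2.9) = -17.92, f(3.45) = -24.355.
Sum = Δt · [f(-1.5) + f(-0.95) + f(-0.4) + ...].
Sum = -54.54625.

-54.54625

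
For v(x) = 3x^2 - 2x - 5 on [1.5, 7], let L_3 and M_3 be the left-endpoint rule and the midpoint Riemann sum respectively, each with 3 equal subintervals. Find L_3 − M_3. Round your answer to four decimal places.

L_3 ≈ 156.138889.
M_3 ≈ 260.753472.
L_3 − M_3 ≈ -104.6146.

-104.6146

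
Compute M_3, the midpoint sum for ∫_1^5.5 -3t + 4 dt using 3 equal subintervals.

Δt = (5.5 − 1)/3 = 1.5.
Midpoints: 1.75, 3.25, 4.75.
f(1.75) = -1.25, f(3.25) = -5.75, f(4.75) = -10.25.
Sum = Δt · [f(1.75) + f(3.25) + f(4.75)].
Sum = -25.875.

-25.875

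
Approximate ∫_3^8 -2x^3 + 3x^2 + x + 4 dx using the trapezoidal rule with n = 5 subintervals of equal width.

-1500

Δx = (8 − 3)/5 = 1.
f(3) = -20, f(4) = -72, f(5) = -166, f(6) = -314, f(7) = -528, f(8) = -820.
T_5 = (Δx/2)·[f(x_0) + 2f(x_1) + ... + 2f(x_{4}) + f(x_5)].
Sum = -1500.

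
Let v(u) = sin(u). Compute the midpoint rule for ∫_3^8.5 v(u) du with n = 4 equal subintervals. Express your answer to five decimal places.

Δu = (8.5 − 3)/4 = 1.375.
Midpoints: 3.6875, 5.0625, 6.4375, 7.8125.
v(3.6875) ≈ -0.51919, v(5.0625) ≈ -0.93933, v(6.4375) ≈ 0.15370, v(7.8125) ≈ 0.99914.
Sum = Δu · [v(3.6875) + v(5.0625) + v(6.4375) + v(7.8125)].
Sum ≈ -0.42032.

-0.42032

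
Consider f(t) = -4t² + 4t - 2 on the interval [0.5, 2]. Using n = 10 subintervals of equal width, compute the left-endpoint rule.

Δt = (2 − 0.5)/10 = 0.15.
Left endpoints: 0.5, 0.65, 0.8, 0.95, 1.1, 1.25, 1.4, 1.55, 1.7, 1.85.
f(0.5) = -1, f(0.65) = -1.09, f(0.8) = -1.36, f(0.95) = -1.81, f(1.1) = -2.44, f(1.25) = -3.25, f(1.4) = -4.24, f(1.55) = -5.41, f(1.7) = -6.76, f(1.85) = -8.29.
Sum = Δt · [f(0.5) + f(0.65) + f(0.8) + ...].
Sum = -5.3475.

-5.3475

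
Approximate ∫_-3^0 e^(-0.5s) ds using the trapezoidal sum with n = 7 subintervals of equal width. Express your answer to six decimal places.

6.990003

Δs = (0 − (-3))/7 = 3/7.
f(-3) ≈ 4.481689, f(-18/7) ≈ 3.617251, f(-15/7) ≈ 2.919547, f(-12/7) ≈ 2.356418, f(-9/7) ≈ 1.901907, f(-6/7) ≈ 1.535063, f(-3/7) ≈ 1.238977, f(0) ≈ 1.000000.
T_7 = (Δs/2)·[f(s_0) + 2f(s_1) + ... + 2f(s_{6}) + f(s_7)].
Sum ≈ 6.990003.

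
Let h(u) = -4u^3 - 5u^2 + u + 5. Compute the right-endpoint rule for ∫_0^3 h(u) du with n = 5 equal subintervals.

-155.64

Δu = (3 − 0)/5 = 0.6.
Right endpoints: 0.6, 1.2, 1.8, 2.4, 3.
h(0.6) = 2.936, h(1.2) = -7.912, h(1.8) = -32.728, h(2.4) = -76.696, h(3) = -145.
Sum = Δu · [h(0.6) + h(1.2) + h(1.8) + h(2.4) + h(3)].
Sum = -155.64.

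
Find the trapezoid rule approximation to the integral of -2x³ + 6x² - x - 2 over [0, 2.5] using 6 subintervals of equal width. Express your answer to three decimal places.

3.485

Δx = (2.5 − 0)/6 = 5/12.
f(0) = -2, f(5/12) = -1313/864, f(5/6) = 19/108, f(1.25) = 2.21875, f(5/3) = 101/27, f(25/12) = 3347/864, f(2.5) = 1.75.
T_6 = (Δx/2)·[f(x_0) + 2f(x_1) + ... + 2f(x_{5}) + f(x_6)].
Sum ≈ 3.485.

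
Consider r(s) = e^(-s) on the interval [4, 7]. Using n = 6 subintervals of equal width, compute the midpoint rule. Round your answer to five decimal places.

Δs = (7 − 4)/6 = 0.5.
Midpoints: 4.25, 4.75, 5.25, 5.75, 6.25, 6.75.
r(4.25) ≈ 0.01426, r(4.75) ≈ 0.00865, r(5.25) ≈ 0.00525, r(5.75) ≈ 0.00318, r(6.25) ≈ 0.00193, r(6.75) ≈ 0.00117.
Sum = Δs · [r(4.25) + r(4.75) + r(5.25) + ...].
Sum ≈ 0.01722.

0.01722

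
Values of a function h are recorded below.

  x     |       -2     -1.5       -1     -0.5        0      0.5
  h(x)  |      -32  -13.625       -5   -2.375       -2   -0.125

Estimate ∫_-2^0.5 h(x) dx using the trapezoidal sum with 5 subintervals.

Δx = 0.5.
T_5 = (0.5/2)·[(-32) + 2·(-13.625) + 2·(-5) + 2·(-2.375) + 2·(-2) + (-0.125)] = -19.53125.

-19.53125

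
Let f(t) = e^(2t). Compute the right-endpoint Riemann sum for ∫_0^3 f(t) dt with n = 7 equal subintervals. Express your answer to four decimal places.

Δt = (3 − 0)/7 = 3/7.
Right endpoints: 3/7, 6/7, 9/7, 12/7, 15/7, 18/7, 3.
f(3/7) ≈ 2.3564, f(6/7) ≈ 5.5527, f(9/7) ≈ 13.0845, f(12/7) ≈ 30.8326, f(15/7) ≈ 72.6544, f(18/7) ≈ 171.2042, f(3) ≈ 403.4288.
Sum = Δt · [f(3/7) + f(6/7) + f(9/7) + ...].
Sum ≈ 299.6201.

299.6201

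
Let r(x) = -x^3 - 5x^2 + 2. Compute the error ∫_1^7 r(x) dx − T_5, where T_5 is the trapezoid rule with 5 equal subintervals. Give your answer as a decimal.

Exact integral: ∫_1^7 r(x) dx = -1158.
T_5 = -1182.48.
Error = -1158 − (-1182.48) = 24.48.

24.48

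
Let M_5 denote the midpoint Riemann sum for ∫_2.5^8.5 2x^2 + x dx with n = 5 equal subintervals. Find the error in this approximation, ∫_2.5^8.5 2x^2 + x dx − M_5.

Exact integral: ∫_2.5^8.5 f(x) dx = 432.
M_5 = 430.56.
Error = 432 − 430.56 = 1.44.

1.44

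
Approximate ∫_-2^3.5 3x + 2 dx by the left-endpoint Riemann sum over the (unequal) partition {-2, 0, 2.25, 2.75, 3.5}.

Subinterval widths: 2, 2.25, 0.5, 0.75.
Left endpoints: -2, 0, 2.25, 2.75.
f(-2) = -4, f(0) = 2, f(2.25) = 8.75, f(2.75) = 10.25.
Sum = Σ Δx_i · f(x_i).
Sum = 8.5625.

8.5625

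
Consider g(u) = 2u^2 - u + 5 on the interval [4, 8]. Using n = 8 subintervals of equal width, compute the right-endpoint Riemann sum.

318

Δu = (8 − 4)/8 = 0.5.
Right endpoints: 4.5, 5, 5.5, 6, 6.5, 7, 7.5, 8.
g(4.5) = 41, g(5) = 50, g(5.5) = 60, g(6) = 71, g(6.5) = 83, g(7) = 96, g(7.5) = 110, g(8) = 125.
Sum = Δu · [g(4.5) + g(5) + g(5.5) + ...].
Sum = 318.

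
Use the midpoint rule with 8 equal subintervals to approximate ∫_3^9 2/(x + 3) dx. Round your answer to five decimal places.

1.38532

Δx = (9 − 3)/8 = 0.75.
Midpoints: 3.375, 4.125, 4.875, 5.625, 6.375, 7.125, 7.875, 8.625.
f(3.375) = 16/51, f(4.125) = 16/57, f(4.875) = 16/63, f(5.625) = 16/69, f(6.375) = 16/75, f(7.125) = 16/81, f(7.875) = 16/87, f(8.625) = 16/93.
Sum = Δx · [f(3.375) + f(4.125) + f(4.875) + ...].
Sum ≈ 1.38532.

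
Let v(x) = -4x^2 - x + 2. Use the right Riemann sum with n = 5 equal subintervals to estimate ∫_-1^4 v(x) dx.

-120

Δx = (4 − (-1))/5 = 1.
Right endpoints: 0, 1, 2, 3, 4.
v(0) = 2, v(1) = -3, v(2) = -16, v(3) = -37, v(4) = -66.
Sum = Δx · [v(0) + v(1) + v(2) + v(3) + v(4)].
Sum = -120.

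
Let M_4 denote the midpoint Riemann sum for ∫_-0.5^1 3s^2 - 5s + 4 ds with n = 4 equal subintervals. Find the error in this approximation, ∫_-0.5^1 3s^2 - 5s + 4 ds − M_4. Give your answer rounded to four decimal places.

Exact integral: ∫_-0.5^1 f(s) ds = 5.25.
M_4 ≈ 5.197266.
Error ≈ 5.25 − 5.197266 ≈ 0.0527.

0.0527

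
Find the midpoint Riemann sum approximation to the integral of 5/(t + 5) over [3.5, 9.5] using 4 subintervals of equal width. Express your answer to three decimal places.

Δt = (9.5 − 3.5)/4 = 1.5.
Midpoints: 4.25, 5.75, 7.25, 8.75.
f(4.25) = 20/37, f(5.75) = 20/43, f(7.25) = 20/49, f(8.75) = 4/11.
Sum = Δt · [f(4.25) + f(5.75) + f(7.25) + f(8.75)].
Sum ≈ 2.666.

2.666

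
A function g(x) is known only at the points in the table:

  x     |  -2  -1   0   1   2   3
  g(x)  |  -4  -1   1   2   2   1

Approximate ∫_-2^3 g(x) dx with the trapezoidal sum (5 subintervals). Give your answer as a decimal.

2.5

Δx = 1.
T_5 = (1/2)·[(-4) + 2·(-1) + 2·1 + 2·2 + 2·2 + 1] = 2.5.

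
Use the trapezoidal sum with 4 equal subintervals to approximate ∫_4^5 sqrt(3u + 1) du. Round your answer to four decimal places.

3.8060

Δu = (5 − 4)/4 = 0.25.
f(4) ≈ 3.6056, f(4.25) ≈ 3.7081, f(4.5) ≈ 3.8079, f(4.75) ≈ 3.9051, f(5) ≈ 4.0000.
T_4 = (Δu/2)·[f(u_0) + 2f(u_1) + 2f(u_2) + 2f(u_3) + f(u_4)].
Sum ≈ 3.8060.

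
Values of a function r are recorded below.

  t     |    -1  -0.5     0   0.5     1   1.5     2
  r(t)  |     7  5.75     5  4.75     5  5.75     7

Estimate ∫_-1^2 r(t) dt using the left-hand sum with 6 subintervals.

16.625

Δt = 0.5.
Sum = 0.5·[7 + 5.75 + 5 + 4.75 + 5 + 5.75] = 16.625.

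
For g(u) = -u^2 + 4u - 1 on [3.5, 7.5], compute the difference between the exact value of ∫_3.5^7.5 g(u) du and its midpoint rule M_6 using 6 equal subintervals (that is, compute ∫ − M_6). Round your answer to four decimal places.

-0.1481

Exact integral: ∫_3.5^7.5 g(u) du ≈ -42.333333.
M_6 ≈ -42.185185.
Error ≈ -42.333333 − (-42.185185) ≈ -0.1481.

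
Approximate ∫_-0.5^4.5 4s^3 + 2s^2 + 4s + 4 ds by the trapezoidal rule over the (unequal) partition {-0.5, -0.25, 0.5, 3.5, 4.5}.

Subinterval widths: 0.25, 0.75, 3, 1.
f(-0.5) = 2, f(-0.25) = 3.0625, f(0.5) = 7, f(3.5) = 214, f(4.5) = 427.
On each subinterval the trapezoid contributes (Δs_i/2)·[f(s_{i-1}) + f(s_i)].
Sum = 656.40625.

656.40625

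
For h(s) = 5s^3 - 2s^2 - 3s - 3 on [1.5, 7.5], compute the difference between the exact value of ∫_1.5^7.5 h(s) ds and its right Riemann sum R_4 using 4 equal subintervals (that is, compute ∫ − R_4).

-1622.25

Exact integral: ∫_1.5^7.5 h(s) ds = 3570.75.
R_4 = 5193.
Error = 3570.75 − 5193 = -1622.25.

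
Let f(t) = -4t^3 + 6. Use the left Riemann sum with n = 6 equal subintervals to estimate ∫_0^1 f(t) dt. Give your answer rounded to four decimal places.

5.3056

Δt = (1 − 0)/6 = 1/6.
Left endpoints: 0, 1/6, 1/3, 0.5, 2/3, 5/6.
f(0) = 6, f(1/6) = 323/54, f(1/3) = 158/27, f(0.5) = 5.5, f(2/3) = 130/27, f(5/6) = 199/54.
Sum = Δt · [f(0) + f(1/6) + f(1/3) + ...].
Sum ≈ 5.3056.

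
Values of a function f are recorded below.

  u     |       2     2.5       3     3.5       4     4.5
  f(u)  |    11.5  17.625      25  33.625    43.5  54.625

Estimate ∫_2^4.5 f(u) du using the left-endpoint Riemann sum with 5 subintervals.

65.625

Δu = 0.5.
Sum = 0.5·[11.5 + 17.625 + 25 + 33.625 + 43.5] = 65.625.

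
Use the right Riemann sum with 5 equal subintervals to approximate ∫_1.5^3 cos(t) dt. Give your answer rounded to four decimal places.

Δt = (3 − 1.5)/5 = 0.3.
Right endpoints: 1.8, 2.1, 2.4, 2.7, 3.
f(1.8) ≈ -0.2272, f(2.1) ≈ -0.5048, f(2.4) ≈ -0.7374, f(2.7) ≈ -0.9041, f(3) ≈ -0.9900.
Sum = Δt · [f(1.8) + f(2.1) + f(2.4) + f(2.7) + f(3)].
Sum ≈ -1.0091.

-1.0091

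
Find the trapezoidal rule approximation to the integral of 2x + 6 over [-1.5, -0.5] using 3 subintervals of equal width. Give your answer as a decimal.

4

Δx = (-0.5 − (-1.5))/3 = 1/3.
f(-1.5) = 3, f(-7/6) = 11/3, f(-5/6) = 13/3, f(-0.5) = 5.
T_3 = (Δx/2)·[f(x_0) + 2f(x_1) + 2f(x_2) + f(x_3)].
Sum = 4.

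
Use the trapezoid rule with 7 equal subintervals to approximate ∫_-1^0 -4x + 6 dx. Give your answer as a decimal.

Δx = (0 − (-1))/7 = 1/7.
f(-1) = 10, f(-6/7) = 66/7, f(-5/7) = 62/7, f(-4/7) = 58/7, f(-3/7) = 54/7, f(-2/7) = 50/7, f(-1/7) = 46/7, f(0) = 6.
T_7 = (Δx/2)·[f(x_0) + 2f(x_1) + ... + 2f(x_{6}) + f(x_7)].
Sum = 8.

8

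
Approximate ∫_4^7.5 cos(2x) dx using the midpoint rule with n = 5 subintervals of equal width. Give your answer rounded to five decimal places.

Δx = (7.5 − 4)/5 = 0.7.
Midpoints: 4.35, 5.05, 5.75, 6.45, 7.15.
f(4.35) ≈ -0.74865, f(5.05) ≈ -0.78057, f(5.75) ≈ 0.48330, f(6.45) ≈ 0.94486, f(7.15) ≈ -0.16211.
Sum = Δx · [f(4.35) + f(5.05) + f(5.75) + f(6.45) + f(7.15)].
Sum ≈ -0.18422.

-0.18422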